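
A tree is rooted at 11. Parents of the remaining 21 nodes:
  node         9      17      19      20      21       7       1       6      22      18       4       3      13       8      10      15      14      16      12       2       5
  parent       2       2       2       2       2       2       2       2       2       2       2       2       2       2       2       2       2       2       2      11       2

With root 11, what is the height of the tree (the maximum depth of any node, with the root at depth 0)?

2

The longest root-to-leaf path is 11-2-3 (2 edges).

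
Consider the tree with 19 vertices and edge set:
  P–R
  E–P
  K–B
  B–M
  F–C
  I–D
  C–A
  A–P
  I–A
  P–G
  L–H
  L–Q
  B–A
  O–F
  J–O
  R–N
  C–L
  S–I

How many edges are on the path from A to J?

4

A - C - F - O - J: 4 edges.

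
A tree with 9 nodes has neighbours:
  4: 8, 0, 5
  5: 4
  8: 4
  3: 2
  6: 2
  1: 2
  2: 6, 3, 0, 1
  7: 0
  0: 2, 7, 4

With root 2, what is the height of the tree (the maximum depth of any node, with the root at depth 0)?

3

The longest root-to-leaf path is 2-0-4-5 (3 edges).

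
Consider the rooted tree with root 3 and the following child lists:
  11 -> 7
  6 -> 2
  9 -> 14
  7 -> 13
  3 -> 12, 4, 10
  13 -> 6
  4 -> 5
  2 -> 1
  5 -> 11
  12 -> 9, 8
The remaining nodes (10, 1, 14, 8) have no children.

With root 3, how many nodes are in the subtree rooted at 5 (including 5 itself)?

7

The subtree rooted at 5 contains: 5, 11, 7, 13, 6, 2, 1 — 7 nodes.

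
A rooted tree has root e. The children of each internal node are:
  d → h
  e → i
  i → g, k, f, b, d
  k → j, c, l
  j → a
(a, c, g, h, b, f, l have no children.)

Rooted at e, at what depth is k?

Climbing from k to the root: k–i–e. That's 2 steps.

2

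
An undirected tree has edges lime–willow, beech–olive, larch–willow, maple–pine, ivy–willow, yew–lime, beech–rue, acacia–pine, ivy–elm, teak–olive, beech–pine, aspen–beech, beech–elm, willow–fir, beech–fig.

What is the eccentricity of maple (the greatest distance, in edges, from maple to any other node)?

A farthest node from maple is yew.
The path maple – pine – beech – elm – ivy – willow – lime – yew has 7 edges.

7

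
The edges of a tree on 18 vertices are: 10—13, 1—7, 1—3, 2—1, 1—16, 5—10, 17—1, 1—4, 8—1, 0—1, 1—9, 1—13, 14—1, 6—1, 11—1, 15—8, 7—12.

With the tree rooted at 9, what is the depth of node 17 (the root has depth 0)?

Path from 9 to 17: 9–1–17, which has 2 edges.

2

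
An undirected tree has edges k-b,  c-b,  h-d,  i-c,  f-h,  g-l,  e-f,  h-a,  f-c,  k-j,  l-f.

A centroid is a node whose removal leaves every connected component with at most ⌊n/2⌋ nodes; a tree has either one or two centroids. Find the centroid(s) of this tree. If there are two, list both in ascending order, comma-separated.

If f is removed the pieces have sizes 5, 3, 2, 1, all ≤ ⌊12/2⌋ = 6.
Every other node leaves some component of size > 6, so the centroid is unique.

f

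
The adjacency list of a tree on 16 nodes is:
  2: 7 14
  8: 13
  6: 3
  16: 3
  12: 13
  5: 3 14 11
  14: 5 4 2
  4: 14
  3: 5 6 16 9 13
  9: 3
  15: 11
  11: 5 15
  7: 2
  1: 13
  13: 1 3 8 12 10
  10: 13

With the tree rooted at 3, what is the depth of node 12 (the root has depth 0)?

Path from 3 to 12: 3–13–12, which has 2 edges.

2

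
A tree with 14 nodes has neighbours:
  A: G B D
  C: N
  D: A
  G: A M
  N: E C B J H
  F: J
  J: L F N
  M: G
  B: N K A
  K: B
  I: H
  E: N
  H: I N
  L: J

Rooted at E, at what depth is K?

3

E–N–B–K — 3 edges.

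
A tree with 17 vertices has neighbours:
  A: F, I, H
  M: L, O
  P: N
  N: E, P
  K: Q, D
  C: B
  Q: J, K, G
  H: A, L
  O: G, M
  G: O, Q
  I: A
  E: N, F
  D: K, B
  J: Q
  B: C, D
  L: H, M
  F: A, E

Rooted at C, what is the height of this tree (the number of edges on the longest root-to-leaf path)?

14

A deepest node is P, reached by C–B–D–K–Q–G–O–M–L–H–A–F–E–N–P.
That path has 14 edges, so the height is 14.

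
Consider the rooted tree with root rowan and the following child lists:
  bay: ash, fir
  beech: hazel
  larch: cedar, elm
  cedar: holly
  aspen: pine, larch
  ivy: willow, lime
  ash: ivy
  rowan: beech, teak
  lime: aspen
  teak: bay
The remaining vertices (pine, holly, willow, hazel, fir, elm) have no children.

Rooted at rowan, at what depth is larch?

7

Climbing from larch to the root: larch–aspen–lime–ivy–ash–bay–teak–rowan. That's 7 steps.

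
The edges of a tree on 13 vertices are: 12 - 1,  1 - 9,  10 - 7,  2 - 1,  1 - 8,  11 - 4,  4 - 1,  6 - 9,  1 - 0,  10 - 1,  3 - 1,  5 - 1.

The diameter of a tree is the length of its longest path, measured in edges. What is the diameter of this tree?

4

Starting from 11, a farthest node is 7 at distance 4.
One longest path: 11–4–1–10–7.
So the diameter is 4.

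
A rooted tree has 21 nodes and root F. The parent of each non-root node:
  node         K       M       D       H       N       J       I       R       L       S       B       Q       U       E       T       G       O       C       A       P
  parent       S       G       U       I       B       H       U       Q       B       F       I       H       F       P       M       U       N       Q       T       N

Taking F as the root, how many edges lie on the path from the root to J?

Climbing from J to the root: J – H – I – U – F. That's 4 steps.

4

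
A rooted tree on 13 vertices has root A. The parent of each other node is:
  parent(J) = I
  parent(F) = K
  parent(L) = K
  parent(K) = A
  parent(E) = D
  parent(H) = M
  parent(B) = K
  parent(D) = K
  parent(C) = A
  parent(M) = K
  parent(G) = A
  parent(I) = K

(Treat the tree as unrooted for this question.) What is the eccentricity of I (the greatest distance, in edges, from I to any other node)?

A farthest node from I is E (H, C, G also at distance 3).
The path I–K–D–E has 3 edges.

3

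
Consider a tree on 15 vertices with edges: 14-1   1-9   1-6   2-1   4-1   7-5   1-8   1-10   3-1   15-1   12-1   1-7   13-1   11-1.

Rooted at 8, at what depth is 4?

2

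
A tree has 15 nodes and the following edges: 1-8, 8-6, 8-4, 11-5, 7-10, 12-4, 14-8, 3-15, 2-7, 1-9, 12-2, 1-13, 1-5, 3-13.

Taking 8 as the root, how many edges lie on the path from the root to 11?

3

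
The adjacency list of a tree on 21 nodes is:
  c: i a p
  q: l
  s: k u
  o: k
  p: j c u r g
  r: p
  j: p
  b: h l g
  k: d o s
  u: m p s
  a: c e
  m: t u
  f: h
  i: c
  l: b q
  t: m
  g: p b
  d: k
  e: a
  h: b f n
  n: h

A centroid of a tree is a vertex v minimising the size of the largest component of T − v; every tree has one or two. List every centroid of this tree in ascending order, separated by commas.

Removing p splits the tree into components of sizes 7, 7, 4, 1, 1; the largest is 7 ≤ ⌊21/2⌋ = 10.
No neighbour of p does as well, so p is the unique centroid.

p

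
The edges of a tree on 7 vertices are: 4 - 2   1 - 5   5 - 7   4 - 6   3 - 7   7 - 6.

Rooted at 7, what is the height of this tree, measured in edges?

2 sits deepest: 7-6-4-2 — 3 edges from the root.

3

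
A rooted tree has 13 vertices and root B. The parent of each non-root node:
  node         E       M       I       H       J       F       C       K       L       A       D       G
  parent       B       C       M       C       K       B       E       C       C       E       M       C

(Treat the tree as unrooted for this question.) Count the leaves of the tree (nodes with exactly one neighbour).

8

The leaves are A, D, F, G, H, I, J, L.
That is 8 leaves.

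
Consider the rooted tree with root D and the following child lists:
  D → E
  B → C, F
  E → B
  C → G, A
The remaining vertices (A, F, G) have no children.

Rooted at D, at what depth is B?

2

Climbing from B to the root: B–E–D. That's 2 steps.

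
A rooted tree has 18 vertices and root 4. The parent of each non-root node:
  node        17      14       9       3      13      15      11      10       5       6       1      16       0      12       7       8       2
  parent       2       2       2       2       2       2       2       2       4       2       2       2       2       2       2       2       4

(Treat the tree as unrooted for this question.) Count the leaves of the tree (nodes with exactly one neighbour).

16

Exactly 16 nodes have a single neighbour: 0, 1, 3, 5, 6, 7, 8, 9, 10, 11, 12, 13, 14, 15, 16, 17.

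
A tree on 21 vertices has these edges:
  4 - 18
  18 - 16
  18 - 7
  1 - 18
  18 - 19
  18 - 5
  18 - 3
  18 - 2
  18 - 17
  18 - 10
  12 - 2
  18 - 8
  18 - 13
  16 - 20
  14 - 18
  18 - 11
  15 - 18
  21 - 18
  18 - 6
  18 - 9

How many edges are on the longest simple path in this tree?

4

A longest path is 20–16–18–2–12, with 4 edges.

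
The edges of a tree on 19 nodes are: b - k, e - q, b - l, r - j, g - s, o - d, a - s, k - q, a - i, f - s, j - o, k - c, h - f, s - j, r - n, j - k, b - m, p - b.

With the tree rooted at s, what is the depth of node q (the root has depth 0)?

Climbing from q to the root: q → k → j → s. That's 3 steps.

3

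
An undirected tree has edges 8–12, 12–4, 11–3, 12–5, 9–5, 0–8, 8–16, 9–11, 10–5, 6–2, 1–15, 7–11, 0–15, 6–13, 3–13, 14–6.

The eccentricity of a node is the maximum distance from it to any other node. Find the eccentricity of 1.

A farthest node from 1 is 2 (14 also at distance 11).
The path 1-15-0-8-12-5-9-11-3-13-6-2 has 11 edges.

11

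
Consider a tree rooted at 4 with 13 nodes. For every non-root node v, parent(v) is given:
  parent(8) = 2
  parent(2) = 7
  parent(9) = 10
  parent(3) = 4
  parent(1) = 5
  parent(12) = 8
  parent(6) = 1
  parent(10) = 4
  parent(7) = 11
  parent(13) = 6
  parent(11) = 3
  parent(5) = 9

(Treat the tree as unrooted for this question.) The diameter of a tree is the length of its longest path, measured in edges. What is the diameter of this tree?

12

BFS from 12 reaches 13 last, at distance 12; BFS from 13 confirms no node is farther.
Path: 12-8-2-7-11-3-4-10-9-5-1-6-13.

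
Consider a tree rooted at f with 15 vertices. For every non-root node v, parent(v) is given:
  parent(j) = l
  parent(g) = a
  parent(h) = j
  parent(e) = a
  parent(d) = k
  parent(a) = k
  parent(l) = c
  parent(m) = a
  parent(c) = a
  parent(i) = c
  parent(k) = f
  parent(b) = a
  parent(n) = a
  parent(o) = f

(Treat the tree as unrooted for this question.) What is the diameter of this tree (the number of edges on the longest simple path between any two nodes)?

7

A longest path is h – j – l – c – a – k – f – o, with 7 edges.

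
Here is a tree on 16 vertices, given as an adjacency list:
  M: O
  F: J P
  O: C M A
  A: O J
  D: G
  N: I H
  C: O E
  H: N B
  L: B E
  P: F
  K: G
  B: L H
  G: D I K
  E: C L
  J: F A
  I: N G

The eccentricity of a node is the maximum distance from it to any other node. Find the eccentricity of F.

12

Distances from F peak at 12, attained at K (D also at distance 12).
F – J – A – O – C – E – L – B – H – N – I – G – K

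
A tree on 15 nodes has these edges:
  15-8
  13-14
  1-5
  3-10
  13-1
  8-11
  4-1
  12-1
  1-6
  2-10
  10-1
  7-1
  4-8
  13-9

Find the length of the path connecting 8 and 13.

8 – 4 – 1 – 13: 3 edges.

3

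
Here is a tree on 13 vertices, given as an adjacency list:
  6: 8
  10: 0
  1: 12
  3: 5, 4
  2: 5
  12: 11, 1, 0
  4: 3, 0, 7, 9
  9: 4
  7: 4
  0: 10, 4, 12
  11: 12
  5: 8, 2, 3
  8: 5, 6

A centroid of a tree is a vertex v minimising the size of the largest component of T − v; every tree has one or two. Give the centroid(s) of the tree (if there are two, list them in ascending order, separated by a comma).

4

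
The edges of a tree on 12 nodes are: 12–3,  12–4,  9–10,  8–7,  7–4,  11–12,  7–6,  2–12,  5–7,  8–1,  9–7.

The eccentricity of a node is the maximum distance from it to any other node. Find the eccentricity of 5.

4

A farthest node from 5 is 3 (2, 11 also at distance 4).
The path 5 – 7 – 4 – 12 – 3 has 4 edges.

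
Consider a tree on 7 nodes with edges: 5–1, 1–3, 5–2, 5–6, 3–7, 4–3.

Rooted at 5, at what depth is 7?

Climbing from 7 to the root: 7–3–1–5. That's 3 steps.

3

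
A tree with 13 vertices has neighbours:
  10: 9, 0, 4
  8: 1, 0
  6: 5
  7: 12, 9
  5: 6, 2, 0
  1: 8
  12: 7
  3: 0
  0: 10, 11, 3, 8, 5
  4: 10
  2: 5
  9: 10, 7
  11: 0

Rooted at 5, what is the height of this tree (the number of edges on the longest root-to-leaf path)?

5

A deepest node is 12, reached by 5 – 0 – 10 – 9 – 7 – 12.
That path has 5 edges, so the height is 5.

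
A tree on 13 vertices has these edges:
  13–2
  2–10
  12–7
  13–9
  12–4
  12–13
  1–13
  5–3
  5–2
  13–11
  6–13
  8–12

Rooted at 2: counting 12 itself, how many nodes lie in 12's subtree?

12's subtree: {12, 7, 4, 8}, size 4.

4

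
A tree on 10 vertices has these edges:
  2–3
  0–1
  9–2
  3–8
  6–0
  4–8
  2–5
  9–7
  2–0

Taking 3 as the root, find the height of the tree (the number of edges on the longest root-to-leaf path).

A deepest node is 6, reached by 3 → 2 → 0 → 6.
That path has 3 edges, so the height is 3.

3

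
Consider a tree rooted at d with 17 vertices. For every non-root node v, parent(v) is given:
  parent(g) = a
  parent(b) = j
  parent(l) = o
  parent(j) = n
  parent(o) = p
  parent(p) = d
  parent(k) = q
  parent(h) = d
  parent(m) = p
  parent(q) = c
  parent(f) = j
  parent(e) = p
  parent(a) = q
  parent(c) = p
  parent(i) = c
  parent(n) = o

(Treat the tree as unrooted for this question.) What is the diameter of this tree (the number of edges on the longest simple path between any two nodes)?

BFS from g reaches f last, at distance 8; BFS from f confirms no node is farther.
Path: g–a–q–c–p–o–n–j–f.

8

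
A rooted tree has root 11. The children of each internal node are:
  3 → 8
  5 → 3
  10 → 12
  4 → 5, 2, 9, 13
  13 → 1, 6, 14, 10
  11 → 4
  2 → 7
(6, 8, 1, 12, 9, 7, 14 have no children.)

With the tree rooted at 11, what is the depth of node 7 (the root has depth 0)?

11 – 4 – 2 – 7 — 3 edges.

3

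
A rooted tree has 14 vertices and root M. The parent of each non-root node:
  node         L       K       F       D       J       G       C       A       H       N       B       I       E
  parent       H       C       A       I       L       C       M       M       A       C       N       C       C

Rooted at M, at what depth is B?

Climbing from B to the root: B–N–C–M. That's 3 steps.

3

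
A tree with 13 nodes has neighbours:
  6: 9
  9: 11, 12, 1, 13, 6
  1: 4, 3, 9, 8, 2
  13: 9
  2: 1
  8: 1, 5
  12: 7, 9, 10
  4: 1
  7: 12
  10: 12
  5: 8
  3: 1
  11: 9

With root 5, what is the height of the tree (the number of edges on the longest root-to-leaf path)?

7 sits deepest: 5-8-1-9-12-7 — 5 edges from the root.

5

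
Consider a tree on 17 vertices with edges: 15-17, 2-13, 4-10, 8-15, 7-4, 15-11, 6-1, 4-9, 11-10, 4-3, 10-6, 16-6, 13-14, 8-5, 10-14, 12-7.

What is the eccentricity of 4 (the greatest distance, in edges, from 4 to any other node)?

5

A farthest node from 4 is 5.
The path 4–10–11–15–8–5 has 5 edges.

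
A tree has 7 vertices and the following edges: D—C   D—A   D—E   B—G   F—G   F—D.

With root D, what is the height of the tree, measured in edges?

3

A deepest node is B, reached by D → F → G → B.
That path has 3 edges, so the height is 3.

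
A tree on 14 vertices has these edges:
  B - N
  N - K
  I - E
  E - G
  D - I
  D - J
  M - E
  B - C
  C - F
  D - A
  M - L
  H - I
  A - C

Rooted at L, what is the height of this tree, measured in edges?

9

K sits deepest: L–M–E–I–D–A–C–B–N–K — 9 edges from the root.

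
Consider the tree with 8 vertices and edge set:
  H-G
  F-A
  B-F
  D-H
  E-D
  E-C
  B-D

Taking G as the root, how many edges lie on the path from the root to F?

4

G–H–D–B–F — 4 edges.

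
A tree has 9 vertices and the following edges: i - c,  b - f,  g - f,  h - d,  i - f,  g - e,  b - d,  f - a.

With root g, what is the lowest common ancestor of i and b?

Ancestors of i (toward the root): i, f, g.
Ancestors of b: b, f, g.
The deepest node appearing in both lists is f.

f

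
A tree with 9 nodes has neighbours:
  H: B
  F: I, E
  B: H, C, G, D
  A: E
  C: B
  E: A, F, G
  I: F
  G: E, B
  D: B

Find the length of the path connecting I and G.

3

The path is I–F–E–G, which has 3 edges.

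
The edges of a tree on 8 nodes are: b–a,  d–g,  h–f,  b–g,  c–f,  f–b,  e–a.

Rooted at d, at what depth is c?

4

Path from d to c: d – g – b – f – c, which has 4 edges.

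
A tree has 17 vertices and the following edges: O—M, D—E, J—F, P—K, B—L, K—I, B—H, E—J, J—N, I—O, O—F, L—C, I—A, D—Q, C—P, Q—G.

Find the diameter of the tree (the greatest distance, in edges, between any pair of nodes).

A longest path is H-B-L-C-P-K-I-O-F-J-E-D-Q-G, with 13 edges.

13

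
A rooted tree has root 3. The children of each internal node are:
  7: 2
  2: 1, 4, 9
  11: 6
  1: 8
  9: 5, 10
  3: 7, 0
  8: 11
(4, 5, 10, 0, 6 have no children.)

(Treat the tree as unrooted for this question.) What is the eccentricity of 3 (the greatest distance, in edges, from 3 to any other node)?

A farthest node from 3 is 6.
The path 3 – 7 – 2 – 1 – 8 – 11 – 6 has 6 edges.

6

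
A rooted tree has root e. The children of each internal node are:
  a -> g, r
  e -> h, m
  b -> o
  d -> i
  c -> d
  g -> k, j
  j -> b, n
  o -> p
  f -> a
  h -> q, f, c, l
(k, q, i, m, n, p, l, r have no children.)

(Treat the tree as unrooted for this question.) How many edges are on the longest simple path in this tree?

10

BFS from i reaches p last, at distance 10; BFS from p confirms no node is farther.
Path: i-d-c-h-f-a-g-j-b-o-p.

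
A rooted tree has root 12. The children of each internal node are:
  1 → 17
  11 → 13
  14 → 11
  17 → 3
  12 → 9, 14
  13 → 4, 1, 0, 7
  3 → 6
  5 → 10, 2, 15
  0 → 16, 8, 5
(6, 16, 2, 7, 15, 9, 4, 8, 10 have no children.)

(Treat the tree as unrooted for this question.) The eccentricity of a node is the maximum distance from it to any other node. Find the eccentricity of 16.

A farthest node from 16 is 9 (6 also at distance 6).
The path 16-0-13-11-14-12-9 has 6 edges.

6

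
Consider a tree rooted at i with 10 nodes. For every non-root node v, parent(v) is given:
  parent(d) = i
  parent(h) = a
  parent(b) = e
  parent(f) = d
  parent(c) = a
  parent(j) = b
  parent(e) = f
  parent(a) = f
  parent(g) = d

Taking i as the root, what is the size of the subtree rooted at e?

The subtree rooted at e contains: e, b, j — 3 nodes.

3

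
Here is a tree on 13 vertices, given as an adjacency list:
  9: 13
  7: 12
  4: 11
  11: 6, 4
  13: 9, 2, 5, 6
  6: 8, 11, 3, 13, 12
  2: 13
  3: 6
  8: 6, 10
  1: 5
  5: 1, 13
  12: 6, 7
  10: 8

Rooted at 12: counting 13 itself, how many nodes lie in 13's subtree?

Descendants of 13 (including itself): 13, 9, 5, 2, 1. That's 5.

5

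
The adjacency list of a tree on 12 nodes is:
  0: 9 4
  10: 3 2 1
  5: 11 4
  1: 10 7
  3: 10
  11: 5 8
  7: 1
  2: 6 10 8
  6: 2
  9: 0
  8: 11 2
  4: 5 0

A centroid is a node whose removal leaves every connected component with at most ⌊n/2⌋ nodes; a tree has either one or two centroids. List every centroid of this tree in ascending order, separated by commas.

2, 8

Removing 8 splits the tree into components of sizes 6, 5; the largest is 6 ≤ ⌊12/2⌋ = 6.
Its neighbour 2 also leaves a largest component of size 6, so both are centroids.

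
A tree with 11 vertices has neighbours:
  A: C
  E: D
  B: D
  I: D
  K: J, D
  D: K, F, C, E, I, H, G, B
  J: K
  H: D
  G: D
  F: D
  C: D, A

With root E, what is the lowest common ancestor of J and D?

Path J→root: J K D E; path D→root: D E.
First common node: D.

D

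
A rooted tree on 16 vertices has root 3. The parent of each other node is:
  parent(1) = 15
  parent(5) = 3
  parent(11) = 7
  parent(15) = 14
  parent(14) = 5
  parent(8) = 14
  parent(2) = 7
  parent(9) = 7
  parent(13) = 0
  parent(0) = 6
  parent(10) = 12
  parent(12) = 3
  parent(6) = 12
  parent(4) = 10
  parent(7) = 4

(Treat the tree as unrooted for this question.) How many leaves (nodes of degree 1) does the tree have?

Degree-1 nodes: 1, 2, 8, 9, 11, 13 — 6 of them.

6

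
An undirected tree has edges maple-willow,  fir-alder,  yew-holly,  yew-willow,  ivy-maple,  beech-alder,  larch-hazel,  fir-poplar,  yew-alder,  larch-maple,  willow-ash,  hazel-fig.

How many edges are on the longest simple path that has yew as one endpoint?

5

Distances from yew peak at 5, attained at fig.
yew – willow – maple – larch – hazel – fig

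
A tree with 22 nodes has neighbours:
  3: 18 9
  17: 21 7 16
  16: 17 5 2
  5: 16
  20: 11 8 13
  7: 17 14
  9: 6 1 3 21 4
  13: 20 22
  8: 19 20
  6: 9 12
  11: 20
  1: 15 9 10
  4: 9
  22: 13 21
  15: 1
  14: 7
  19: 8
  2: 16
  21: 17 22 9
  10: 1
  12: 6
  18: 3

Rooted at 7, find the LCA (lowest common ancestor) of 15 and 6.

9

Ancestors of 15 (toward the root): 15, 1, 9, 21, 17, 7.
Ancestors of 6: 6, 9, 21, 17, 7.
The deepest node appearing in both lists is 9.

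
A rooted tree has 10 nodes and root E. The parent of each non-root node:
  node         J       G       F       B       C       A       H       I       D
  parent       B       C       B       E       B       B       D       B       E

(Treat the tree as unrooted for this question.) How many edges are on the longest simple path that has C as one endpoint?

A farthest node from C is H.
The path C – B – E – D – H has 4 edges.

4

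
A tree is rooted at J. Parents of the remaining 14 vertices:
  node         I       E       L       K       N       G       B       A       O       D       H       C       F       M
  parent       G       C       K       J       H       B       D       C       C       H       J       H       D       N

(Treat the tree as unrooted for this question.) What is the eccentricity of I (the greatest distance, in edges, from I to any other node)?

7

The node farthest from I is L, via I – G – B – D – H – J – K – L — 7 edges.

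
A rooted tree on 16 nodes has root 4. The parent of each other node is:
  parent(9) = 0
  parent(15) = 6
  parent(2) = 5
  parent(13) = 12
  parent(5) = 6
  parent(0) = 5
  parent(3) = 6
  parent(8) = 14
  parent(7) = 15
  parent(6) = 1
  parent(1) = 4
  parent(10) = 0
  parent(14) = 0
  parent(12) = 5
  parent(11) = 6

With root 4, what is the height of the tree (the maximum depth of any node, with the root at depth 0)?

6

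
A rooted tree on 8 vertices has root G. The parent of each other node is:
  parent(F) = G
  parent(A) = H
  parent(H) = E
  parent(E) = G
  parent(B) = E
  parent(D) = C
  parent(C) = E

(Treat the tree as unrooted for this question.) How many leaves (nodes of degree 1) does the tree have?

4

The leaves are A, B, D, F.
That is 4 leaves.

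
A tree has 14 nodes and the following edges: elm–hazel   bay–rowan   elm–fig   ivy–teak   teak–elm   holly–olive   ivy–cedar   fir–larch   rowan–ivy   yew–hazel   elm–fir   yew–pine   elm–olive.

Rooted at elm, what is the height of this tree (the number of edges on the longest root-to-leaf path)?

4

bay sits deepest: elm–teak–ivy–rowan–bay — 4 edges from the root.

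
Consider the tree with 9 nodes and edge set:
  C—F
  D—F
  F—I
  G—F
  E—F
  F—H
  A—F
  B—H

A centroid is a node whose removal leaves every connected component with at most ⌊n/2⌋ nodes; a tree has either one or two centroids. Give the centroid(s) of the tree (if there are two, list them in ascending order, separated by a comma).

F

If F is removed the pieces have sizes 2, 1, 1, 1, 1, 1, 1, all ≤ ⌊9/2⌋ = 4.
Every other node leaves some component of size > 4, so the centroid is unique.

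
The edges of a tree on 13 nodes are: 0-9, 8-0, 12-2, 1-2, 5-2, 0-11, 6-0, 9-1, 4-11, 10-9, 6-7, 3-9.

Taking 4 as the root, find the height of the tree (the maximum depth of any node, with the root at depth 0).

6

12 sits deepest: 4-11-0-9-1-2-12 — 6 edges from the root.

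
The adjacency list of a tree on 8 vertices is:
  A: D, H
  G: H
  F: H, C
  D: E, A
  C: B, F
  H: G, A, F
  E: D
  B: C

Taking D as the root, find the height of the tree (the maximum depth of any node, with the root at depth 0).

5

A deepest node is B, reached by D – A – H – F – C – B.
That path has 5 edges, so the height is 5.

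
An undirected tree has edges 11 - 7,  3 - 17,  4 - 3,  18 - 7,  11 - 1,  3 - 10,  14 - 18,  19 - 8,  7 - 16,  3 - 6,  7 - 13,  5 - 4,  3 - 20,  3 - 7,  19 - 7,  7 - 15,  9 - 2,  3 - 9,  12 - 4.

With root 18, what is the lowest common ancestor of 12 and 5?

Ancestors of 12 (toward the root): 12, 4, 3, 7, 18.
Ancestors of 5: 5, 4, 3, 7, 18.
The deepest node appearing in both lists is 4.

4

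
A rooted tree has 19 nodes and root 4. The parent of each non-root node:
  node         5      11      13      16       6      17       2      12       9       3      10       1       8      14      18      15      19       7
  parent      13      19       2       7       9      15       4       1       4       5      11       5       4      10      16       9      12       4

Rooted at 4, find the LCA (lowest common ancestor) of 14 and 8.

Path 14→root: 14 10 11 19 12 1 5 13 2 4; path 8→root: 8 4.
First common node: 4.

4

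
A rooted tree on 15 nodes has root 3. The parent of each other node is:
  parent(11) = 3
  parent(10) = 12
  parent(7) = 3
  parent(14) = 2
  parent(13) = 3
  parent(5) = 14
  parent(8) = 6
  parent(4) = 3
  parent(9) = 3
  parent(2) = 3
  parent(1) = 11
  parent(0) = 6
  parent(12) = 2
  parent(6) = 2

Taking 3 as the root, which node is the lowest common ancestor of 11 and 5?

11's ancestor chain is 11, 3 and 5's is 5, 14, 2, 3; they first meet at 3.

3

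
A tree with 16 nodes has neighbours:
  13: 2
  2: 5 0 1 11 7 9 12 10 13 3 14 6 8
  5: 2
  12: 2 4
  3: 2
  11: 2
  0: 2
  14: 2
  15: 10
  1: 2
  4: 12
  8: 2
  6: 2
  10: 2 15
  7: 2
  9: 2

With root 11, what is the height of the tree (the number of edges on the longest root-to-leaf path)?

The longest root-to-leaf path is 11-2-12-4 (3 edges).

3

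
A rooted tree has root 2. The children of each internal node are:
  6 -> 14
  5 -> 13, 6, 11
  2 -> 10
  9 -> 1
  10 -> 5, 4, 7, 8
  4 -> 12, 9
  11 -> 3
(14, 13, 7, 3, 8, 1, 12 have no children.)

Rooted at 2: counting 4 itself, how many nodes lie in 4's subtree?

The subtree rooted at 4 contains: 4, 12, 9, 1 — 4 nodes.

4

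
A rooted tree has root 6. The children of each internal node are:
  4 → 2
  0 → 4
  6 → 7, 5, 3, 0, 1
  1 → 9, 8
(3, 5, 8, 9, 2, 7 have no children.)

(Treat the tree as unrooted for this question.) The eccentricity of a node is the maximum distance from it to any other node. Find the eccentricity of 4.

Distances from 4 peak at 4, attained at 9 (8 also at distance 4).
4-0-6-1-9

4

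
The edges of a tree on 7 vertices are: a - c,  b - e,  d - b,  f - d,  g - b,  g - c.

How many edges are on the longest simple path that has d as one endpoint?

A farthest node from d is a.
The path d-b-g-c-a has 4 edges.

4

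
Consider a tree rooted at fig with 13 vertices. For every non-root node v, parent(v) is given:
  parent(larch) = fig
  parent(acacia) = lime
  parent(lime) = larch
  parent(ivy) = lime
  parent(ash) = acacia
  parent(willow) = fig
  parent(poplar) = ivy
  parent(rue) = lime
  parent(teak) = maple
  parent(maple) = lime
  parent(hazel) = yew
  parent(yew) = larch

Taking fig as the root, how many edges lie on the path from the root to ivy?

fig–larch–lime–ivy — 3 edges.

3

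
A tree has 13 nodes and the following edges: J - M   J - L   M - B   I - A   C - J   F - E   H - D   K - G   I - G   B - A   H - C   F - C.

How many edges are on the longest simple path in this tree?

9

BFS from D reaches K last, at distance 9; BFS from K confirms no node is farther.
Path: D–H–C–J–M–B–A–I–G–K.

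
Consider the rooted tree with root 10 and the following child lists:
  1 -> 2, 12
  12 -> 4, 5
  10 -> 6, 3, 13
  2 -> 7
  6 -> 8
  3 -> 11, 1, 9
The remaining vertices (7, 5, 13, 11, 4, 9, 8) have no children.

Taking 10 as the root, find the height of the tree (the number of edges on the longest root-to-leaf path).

4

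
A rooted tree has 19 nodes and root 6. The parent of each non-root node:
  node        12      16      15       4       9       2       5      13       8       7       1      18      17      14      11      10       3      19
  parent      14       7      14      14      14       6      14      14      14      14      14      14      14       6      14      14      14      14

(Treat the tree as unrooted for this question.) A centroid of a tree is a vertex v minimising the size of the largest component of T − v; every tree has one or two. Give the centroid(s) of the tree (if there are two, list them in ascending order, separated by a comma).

Removing 14 splits the tree into components of sizes 2, 2, 1, 1, 1, 1, 1, 1, 1, 1, 1, 1, 1, 1, 1, 1; the largest is 2 ≤ ⌊19/2⌋ = 9.
Every other node leaves some component of size > 9, so the centroid is unique.

14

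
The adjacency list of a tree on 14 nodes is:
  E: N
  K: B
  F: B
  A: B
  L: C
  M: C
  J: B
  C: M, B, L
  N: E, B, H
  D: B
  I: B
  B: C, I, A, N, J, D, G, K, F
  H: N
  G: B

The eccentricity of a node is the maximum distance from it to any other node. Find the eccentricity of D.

3

Distances from D peak at 3, attained at L (M, H, E also at distance 3).
D – B – C – L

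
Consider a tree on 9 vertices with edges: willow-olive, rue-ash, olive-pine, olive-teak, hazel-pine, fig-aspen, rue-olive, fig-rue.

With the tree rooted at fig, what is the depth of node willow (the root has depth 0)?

Climbing from willow to the root: willow – olive – rue – fig. That's 3 steps.

3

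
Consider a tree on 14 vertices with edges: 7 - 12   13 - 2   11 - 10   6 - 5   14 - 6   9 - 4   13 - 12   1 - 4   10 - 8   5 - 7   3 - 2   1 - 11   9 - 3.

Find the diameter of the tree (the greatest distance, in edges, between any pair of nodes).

13

Starting from 14, a farthest node is 8 at distance 13.
One longest path: 14-6-5-7-12-13-2-3-9-4-1-11-10-8.
So the diameter is 13.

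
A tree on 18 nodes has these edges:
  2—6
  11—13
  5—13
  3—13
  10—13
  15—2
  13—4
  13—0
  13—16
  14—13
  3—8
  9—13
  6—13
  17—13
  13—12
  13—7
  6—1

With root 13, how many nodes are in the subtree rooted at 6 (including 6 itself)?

The subtree rooted at 6 contains: 6, 2, 1, 15 — 4 nodes.

4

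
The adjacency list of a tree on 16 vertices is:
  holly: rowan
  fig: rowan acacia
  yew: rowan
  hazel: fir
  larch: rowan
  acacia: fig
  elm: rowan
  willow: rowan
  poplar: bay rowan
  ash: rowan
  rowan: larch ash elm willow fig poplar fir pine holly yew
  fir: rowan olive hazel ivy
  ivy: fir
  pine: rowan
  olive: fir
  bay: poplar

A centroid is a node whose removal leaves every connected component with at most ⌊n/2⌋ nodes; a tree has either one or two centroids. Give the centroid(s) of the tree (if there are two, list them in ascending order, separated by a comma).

Delete rowan: the remaining components have sizes 4, 2, 2, 1, 1, 1, 1, 1, 1, 1. Max 4 ≤ 8, so rowan is a centroid.
Every other node leaves some component of size > 8, so the centroid is unique.

rowan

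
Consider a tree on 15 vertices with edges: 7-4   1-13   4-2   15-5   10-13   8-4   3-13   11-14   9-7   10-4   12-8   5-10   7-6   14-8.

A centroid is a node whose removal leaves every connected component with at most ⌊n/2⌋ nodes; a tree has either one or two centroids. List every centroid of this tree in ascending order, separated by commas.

4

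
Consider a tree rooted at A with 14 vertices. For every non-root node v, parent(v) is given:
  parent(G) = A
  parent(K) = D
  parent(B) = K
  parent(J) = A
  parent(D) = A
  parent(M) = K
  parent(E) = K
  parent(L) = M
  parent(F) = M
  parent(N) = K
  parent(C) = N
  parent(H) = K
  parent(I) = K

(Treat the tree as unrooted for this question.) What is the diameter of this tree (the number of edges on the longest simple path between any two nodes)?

Starting from J, a farthest node is F at distance 5.
One longest path: J–A–D–K–M–F.
So the diameter is 5.

5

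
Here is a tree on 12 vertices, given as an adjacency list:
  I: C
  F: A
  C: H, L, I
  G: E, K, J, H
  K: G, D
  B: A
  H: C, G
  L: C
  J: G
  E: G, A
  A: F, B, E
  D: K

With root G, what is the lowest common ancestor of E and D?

G

Path E→root: E G; path D→root: D K G.
First common node: G.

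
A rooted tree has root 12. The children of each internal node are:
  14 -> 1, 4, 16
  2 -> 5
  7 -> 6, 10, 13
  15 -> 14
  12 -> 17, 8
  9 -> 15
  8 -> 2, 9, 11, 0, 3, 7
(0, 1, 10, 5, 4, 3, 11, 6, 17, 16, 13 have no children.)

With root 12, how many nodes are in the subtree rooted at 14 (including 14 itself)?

The subtree rooted at 14 contains: 14, 1, 4, 16 — 4 nodes.

4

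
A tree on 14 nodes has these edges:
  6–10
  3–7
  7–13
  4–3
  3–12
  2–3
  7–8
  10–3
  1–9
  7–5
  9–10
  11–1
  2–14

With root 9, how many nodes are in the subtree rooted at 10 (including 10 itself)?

11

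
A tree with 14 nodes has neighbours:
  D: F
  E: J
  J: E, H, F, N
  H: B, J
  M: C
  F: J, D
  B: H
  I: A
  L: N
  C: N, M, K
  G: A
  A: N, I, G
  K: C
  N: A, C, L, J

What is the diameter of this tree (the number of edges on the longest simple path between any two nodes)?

5

BFS from K reaches B last, at distance 5; BFS from B confirms no node is farther.
Path: K–C–N–J–H–B.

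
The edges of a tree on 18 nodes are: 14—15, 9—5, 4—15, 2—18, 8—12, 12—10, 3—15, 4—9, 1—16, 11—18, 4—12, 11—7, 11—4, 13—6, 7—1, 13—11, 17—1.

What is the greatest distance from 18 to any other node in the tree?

4

Distances from 18 peak at 4, attained at 3 (14, 8, 17, 10, 5, 16 also at distance 4).
18 – 11 – 4 – 15 – 3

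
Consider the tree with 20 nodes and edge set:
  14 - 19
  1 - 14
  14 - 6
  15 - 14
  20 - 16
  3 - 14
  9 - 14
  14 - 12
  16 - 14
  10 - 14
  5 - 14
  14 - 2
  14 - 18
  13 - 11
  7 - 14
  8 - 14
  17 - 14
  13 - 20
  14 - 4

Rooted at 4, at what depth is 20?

3

Path from 4 to 20: 4 → 14 → 16 → 20, which has 3 edges.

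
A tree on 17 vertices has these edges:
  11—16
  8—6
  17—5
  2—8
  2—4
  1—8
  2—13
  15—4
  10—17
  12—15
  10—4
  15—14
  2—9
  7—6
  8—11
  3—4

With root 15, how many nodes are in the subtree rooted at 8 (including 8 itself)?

Descendants of 8 (including itself): 8, 11, 1, 6, 16, 7. That's 6.

6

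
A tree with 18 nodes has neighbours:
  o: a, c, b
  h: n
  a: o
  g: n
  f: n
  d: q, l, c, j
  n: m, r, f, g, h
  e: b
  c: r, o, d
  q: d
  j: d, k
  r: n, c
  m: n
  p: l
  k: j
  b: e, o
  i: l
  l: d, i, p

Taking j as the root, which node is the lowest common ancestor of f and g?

n

Ancestors of f (toward the root): f, n, r, c, d, j.
Ancestors of g: g, n, r, c, d, j.
The deepest node appearing in both lists is n.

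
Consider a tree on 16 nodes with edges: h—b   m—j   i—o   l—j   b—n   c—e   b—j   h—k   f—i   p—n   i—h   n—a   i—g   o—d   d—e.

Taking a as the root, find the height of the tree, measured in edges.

A deepest node is c, reached by a – n – b – h – i – o – d – e – c.
That path has 8 edges, so the height is 8.

8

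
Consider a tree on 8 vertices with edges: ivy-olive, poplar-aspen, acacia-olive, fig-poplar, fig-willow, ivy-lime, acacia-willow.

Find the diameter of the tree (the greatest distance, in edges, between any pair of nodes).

Starting from aspen, a farthest node is lime at distance 7.
One longest path: aspen - poplar - fig - willow - acacia - olive - ivy - lime.
So the diameter is 7.

7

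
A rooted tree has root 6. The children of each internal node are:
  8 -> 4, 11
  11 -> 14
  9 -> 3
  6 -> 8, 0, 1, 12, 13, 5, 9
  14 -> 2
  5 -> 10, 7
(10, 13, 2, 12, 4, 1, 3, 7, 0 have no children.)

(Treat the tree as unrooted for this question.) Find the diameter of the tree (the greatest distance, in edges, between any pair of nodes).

6

A longest path is 10 - 5 - 6 - 8 - 11 - 14 - 2, with 6 edges.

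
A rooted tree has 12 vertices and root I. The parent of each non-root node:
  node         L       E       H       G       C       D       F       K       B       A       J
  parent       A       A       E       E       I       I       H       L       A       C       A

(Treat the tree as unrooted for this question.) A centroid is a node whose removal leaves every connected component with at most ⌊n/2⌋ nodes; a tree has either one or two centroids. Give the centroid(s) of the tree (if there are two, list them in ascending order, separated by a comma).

Removing A splits the tree into components of sizes 4, 3, 2, 1, 1; the largest is 4 ≤ ⌊12/2⌋ = 6.
Every other node leaves some component of size > 6, so the centroid is unique.

A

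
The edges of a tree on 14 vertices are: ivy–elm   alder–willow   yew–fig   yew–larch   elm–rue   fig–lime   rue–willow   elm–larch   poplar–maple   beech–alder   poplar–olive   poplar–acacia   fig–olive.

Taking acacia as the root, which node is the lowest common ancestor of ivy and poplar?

ivy's ancestor chain is ivy, elm, larch, yew, fig, olive, poplar, acacia and poplar's is poplar, acacia; they first meet at poplar.

poplar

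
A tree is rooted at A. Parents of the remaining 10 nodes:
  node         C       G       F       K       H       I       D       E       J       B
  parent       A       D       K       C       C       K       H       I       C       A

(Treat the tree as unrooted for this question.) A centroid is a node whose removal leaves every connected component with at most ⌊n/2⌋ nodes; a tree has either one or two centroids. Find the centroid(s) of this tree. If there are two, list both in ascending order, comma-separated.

Delete C: the remaining components have sizes 4, 3, 2, 1. Max 4 ≤ 5, so C is a centroid.
Every other node leaves some component of size > 5, so the centroid is unique.

C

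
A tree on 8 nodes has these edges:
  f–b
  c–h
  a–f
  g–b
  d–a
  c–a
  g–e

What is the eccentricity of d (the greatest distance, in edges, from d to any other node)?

A farthest node from d is e.
The path d-a-f-b-g-e has 5 edges.

5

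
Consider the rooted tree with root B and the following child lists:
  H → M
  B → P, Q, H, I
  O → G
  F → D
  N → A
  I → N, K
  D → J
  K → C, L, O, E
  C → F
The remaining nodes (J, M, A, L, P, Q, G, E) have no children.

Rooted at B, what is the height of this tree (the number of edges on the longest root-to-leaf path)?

6

J sits deepest: B → I → K → C → F → D → J — 6 edges from the root.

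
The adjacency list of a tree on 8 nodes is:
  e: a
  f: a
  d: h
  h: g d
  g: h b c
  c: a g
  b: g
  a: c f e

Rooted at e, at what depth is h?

4

e – a – c – g – h — 4 edges.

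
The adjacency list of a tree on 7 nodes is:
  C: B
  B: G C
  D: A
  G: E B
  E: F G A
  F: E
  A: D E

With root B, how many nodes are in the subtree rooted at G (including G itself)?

5

G's subtree: {G, E, F, A, D}, size 5.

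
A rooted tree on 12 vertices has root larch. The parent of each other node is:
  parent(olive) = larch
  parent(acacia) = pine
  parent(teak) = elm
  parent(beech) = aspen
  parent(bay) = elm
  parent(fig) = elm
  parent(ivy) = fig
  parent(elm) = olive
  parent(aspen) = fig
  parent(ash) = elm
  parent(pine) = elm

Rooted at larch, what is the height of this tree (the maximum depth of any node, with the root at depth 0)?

A deepest node is beech, reached by larch-olive-elm-fig-aspen-beech.
That path has 5 edges, so the height is 5.

5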